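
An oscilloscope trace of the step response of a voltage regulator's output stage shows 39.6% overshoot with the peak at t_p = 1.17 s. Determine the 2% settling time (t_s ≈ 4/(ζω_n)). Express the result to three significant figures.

t_s ≈ 5.05 s

ζ from %OS: ζ = |ln 0.396|/√(π²+ln²0.396) = 0.283.
From t_p = π/ω_d, ω_d = π/1.17 = 2.69 rad/s, so ω_n = ω_d/√(1−ζ²) = 2.80 rad/s.
t_s ≈ 4/(ζω_n) = 4/(0.283·2.80) = 5.05 s.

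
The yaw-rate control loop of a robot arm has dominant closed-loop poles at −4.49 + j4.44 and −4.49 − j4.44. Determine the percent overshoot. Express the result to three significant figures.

%OS ≈ 4.17%

With σ = 4.49, ω_d = 4.44: ω_n = √(σ²+ω_d²) = 6.31 rad/s, ζ = σ/ω_n = 0.711.
%OS = 100·exp(−πζ/√(1−ζ²)) = 4.17%.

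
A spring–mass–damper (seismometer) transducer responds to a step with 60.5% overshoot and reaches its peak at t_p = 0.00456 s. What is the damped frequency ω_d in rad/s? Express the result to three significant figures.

ω_d ≈ 689 rad/s

t_p = π/ω_d, so ω_d = π/0.00456 = 689 rad/s.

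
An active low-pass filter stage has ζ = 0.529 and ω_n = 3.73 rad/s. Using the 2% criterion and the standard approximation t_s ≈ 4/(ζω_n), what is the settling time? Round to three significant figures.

t_s ≈ 2.03 s

t_s ≈ 4/(ζω_n) = 4/(0.529 × 3.73) = 2.03 s.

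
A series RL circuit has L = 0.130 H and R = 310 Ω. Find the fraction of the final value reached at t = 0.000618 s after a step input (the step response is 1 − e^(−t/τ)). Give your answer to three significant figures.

y/y_∞ ≈ 0.771

τ = L/R = 0.130/310 = 0.000419 s.
y(t)/y_∞ = 1 − e^(−t/τ) = 1 − e^(−0.000618/0.000419) = 1 − e^(−1.47) = 0.771.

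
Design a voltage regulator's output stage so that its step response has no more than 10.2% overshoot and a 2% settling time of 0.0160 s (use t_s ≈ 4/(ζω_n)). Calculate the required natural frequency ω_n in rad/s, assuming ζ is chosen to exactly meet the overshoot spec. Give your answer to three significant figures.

ζ = −ln(OS)/√(π² + (ln OS)²). With OS = 0.102, ln OS = −2.283 and ζ = 2.283/3.883 = 0.588.
Then ω_n = 4/(ζ t_s) = 4/(0.588 × 0.0160) = 425 rad/s.

ω_n ≈ 425 rad/s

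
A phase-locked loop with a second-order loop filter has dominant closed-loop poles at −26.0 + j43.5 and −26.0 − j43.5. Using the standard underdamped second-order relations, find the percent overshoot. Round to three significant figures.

%OS ≈ 15.3%

|pole| = ω_n = √(26.0² + 43.5²) = 50.7 rad/s; ζ = cos θ = σ/ω_n = 0.513.
%OS = 100 e^{−πζ/√(1−ζ²)} with ζ = 0.513 gives 15.3%.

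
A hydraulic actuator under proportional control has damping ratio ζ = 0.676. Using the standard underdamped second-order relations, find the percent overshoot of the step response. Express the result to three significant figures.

%OS ≈ 5.60%

For an underdamped second-order system, %OS = 100·exp(−πζ/√(1−ζ²)).
πζ/√(1−ζ²) = π·0.676/√(1−0.457) = 2.882, so %OS = 100·e^(−2.882) = 5.60%.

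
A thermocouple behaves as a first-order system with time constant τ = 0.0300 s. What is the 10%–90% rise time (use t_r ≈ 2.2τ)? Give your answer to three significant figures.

t_r ≈ 2.2τ = 0.0660 s.

t_r ≈ 0.0660 s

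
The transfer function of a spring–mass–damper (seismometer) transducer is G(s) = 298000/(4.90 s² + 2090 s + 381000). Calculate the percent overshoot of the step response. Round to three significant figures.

%OS ≈ 2.40%

Dividing through by 4.90: denominator becomes s² + 426.5 s + 77760.
So ω_n = √77760 = 279 rad/s and ζ = 426.5/(2·279) = 0.765.
%OS = 100·exp(−πζ/√(1−ζ²)) = 2.40%.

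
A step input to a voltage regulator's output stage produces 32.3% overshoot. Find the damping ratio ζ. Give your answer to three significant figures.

ζ ≈ 0.338

From %OS = 100·exp(−πζ/√(1−ζ²)), invert to get ζ = −ln(OS)/√(π² + ln²(OS)) with OS = 0.323.
−ln 0.323 = 1.130, so ζ = 1.130/√(π² + 1.277) = 0.338.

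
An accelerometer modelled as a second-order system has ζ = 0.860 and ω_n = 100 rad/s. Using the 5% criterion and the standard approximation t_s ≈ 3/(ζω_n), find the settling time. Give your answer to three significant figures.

t_s ≈ 3/(ζω_n) = 3/(0.860 × 100) = 0.0349 s.

t_s ≈ 0.0349 s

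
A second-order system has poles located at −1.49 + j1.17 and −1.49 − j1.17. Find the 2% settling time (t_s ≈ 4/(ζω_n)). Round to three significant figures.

t_s ≈ 2.68 s

For poles at −σ ± jω_d, ζω_n = σ = 1.49, so t_s ≈ 4/σ = 2.68 s.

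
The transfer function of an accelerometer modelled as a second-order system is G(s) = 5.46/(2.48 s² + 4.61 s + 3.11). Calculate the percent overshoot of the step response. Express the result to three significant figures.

%OS ≈ 0.933%

Dividing through by 2.48: denominator becomes s² + 1.859 s + 1.254.
So ω_n = √1.254 = 1.12 rad/s and ζ = 1.859/(2·1.12) = 0.830.
%OS = 100 e^{−πζ/√(1−ζ²)} with ζ = 0.830 gives 0.933%.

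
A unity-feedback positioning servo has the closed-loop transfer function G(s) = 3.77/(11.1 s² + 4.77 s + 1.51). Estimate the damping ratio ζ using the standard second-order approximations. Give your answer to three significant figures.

ζ ≈ 0.583

Dividing through by 11.1: denominator becomes s² + 0.4297 s + 0.1360.
So ω_n = √0.1360 = 0.369 rad/s and ζ = 0.4297/(2·0.369) = 0.583.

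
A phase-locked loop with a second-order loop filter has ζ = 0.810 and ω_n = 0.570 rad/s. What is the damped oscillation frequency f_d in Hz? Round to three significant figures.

ω_d = ω_n√(1−ζ²) = 0.570·√0.344 = 0.334 rad/s.
f_d = ω_d/(2π) = 0.0532 Hz.

f_d ≈ 0.0532 Hz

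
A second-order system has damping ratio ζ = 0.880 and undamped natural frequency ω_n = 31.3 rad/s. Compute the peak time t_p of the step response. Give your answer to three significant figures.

The damped frequency is ω_d = ω_n√(1−ζ²) = 31.3·√(1−0.774) = 14.9 rad/s.
Peak time t_p = π/ω_d = π/14.9 = 0.211 s.

t_p ≈ 0.211 s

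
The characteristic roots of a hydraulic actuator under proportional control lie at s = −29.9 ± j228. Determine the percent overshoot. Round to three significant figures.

%OS ≈ 66.2%

|pole| = ω_n = √(29.9² + 228²) = 230 rad/s; ζ = cos θ = σ/ω_n = 0.130.
%OS = 100 e^{−πζ/√(1−ζ²)} with ζ = 0.130 gives 66.2%.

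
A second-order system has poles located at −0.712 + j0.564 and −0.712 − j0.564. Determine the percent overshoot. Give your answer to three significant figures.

The poles are at −σ ± jω_d with σ = 0.712 and ω_d = 0.564, so ω_n = √(σ²+ω_d²) = 0.908 rad/s and ζ = σ/ω_n = 0.784.
%OS = 100 e^{−πζ/√(1−ζ²)} with ζ = 0.784 gives 1.89%.

%OS ≈ 1.89%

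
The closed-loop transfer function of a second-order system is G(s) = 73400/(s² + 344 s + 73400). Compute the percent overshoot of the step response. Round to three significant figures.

%OS ≈ 7.57%

Matching coefficients with s² + 2ζω_n s + ω_n² gives ω_n² = 73400 ⇒ ω_n = 271 rad/s, and ζ = 344/(2ω_n) = 0.635.
%OS = 100 e^{−πζ/√(1−ζ²)} with ζ = 0.635 gives 7.57%.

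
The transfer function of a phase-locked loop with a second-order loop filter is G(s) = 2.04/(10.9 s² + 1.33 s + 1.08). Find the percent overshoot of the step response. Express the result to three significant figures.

Dividing through by 10.9: denominator becomes s² + 0.1220 s + 0.09908.
So ω_n = √0.09908 = 0.315 rad/s and ζ = 0.1220/(2·0.315) = 0.194.
Overshoot: exp(−π·0.194/√(1−0.194²)) = 0.538, i.e. 53.8%.

%OS ≈ 53.8%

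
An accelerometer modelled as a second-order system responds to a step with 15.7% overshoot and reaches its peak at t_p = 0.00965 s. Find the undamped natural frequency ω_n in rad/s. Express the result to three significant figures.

The overshoot fixes ζ = −ln(OS)/√(π²+ln²(OS)) = 0.508.
From t_p = π/ω_d, ω_d = π/0.00965 = 326 rad/s, so ω_n = ω_d/√(1−ζ²) = 378 rad/s.

ω_n ≈ 378 rad/s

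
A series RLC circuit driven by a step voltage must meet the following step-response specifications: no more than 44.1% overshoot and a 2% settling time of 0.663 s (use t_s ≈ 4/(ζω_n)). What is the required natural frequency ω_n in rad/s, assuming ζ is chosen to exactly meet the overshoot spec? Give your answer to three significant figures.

Inverting the overshoot relation: ζ = |ln 0.441|/√(π² + ln²0.441) = 0.252.
Then ω_n = 4/(ζ t_s) = 4/(0.252 × 0.663) = 23.9 rad/s.

ω_n ≈ 23.9 rad/s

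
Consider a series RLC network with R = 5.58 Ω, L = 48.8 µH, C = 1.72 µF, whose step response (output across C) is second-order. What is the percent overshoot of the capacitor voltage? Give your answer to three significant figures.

%OS ≈ 14.5%

For a series RLC circuit (capacitor voltage as output), ω_n = 1/√(LC) = 1/√(48.8 µH · 1.72 µF) = 109000 rad/s.
ζ = (R/2)·√(C/L) = (5.58/2)·√(1.72 µF/48.8 µH) = 0.524.
Overshoot: exp(−π·0.524/√(1−0.524²)) = 0.145, i.e. 14.5%.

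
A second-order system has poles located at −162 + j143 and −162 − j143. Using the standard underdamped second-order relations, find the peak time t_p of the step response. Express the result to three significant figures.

t_p ≈ 0.0220 s

t_p = π/ω_d with ω_d = 143 (the imaginary part), so t_p = 0.0220 s.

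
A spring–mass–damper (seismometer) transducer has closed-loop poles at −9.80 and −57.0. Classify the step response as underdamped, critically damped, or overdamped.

overdamped

Since the poles are distinct, negative and real, the response is overdamped.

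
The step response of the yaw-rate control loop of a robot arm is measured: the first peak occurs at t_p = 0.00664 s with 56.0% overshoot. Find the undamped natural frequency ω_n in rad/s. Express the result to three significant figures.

ω_n ≈ 481 rad/s

The overshoot fixes ζ = −ln(OS)/√(π²+ln²(OS)) = 0.181.
From t_p = π/ω_d, ω_d = π/0.00664 = 473 rad/s, so ω_n = ω_d/√(1−ζ²) = 481 rad/s.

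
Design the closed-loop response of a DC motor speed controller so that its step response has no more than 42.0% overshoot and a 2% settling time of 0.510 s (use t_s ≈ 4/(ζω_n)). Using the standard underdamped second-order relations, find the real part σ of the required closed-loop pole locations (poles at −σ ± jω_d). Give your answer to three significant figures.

σ ≈ 7.84

The settling-time spec alone fixes σ = ζω_n = 4/t_s = 4/0.510 = 7.84.
(Overshoot then fixes ζ = 0.266 and hence ω_d = σ·√(1−ζ²)/ζ = 28.4 rad/s.)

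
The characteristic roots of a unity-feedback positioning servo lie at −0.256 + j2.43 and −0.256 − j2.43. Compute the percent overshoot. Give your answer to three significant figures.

%OS ≈ 71.8%

|pole| = ω_n = √(0.256² + 2.43²) = 2.44 rad/s; ζ = cos θ = σ/ω_n = 0.105.
Overshoot: exp(−π·0.105/√(1−0.105²)) = 0.718, i.e. 71.8%.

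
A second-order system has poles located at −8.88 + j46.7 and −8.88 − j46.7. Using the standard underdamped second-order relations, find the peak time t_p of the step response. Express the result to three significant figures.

t_p = π/ω_d with ω_d = 46.7 (the imaginary part), so t_p = 0.0673 s.

t_p ≈ 0.0673 s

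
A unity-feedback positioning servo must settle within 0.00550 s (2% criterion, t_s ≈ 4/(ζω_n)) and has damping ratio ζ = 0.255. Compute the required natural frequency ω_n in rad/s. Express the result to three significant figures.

ω_n ≈ 2850 rad/s

Rearranging t_s ≈ 4/(ζω_n) gives ω_n = 4/(ζ·t_s) = 4/(0.255 × 0.00550) = 2850 rad/s.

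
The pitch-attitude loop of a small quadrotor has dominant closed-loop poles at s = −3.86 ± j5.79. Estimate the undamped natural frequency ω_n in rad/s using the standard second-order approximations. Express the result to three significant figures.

ω_n ≈ 6.96 rad/s

|pole| = ω_n = √(3.86² + 5.79²) = 6.96 rad/s; ζ = cos θ = σ/ω_n = 0.555.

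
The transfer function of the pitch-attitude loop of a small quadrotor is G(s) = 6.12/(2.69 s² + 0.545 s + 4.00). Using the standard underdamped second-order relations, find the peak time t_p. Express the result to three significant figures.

Dividing through by 2.69: denominator becomes s² + 0.2026 s + 1.487.
So ω_n = √1.487 = 1.22 rad/s and ζ = 0.2026/(2·1.22) = 0.0831.
ω_d = ω_n√(1−ζ²) = 1.22 rad/s. t_p = π/ω_d = 2.59 s.

t_p ≈ 2.59 s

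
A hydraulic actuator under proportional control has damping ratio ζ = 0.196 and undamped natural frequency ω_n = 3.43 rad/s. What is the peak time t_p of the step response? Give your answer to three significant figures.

t_p ≈ 0.934 s

The damped frequency is ω_d = ω_n√(1−ζ²) = 3.43·√(1−0.0384) = 3.36 rad/s.
Peak time t_p = π/ω_d = π/3.36 = 0.934 s.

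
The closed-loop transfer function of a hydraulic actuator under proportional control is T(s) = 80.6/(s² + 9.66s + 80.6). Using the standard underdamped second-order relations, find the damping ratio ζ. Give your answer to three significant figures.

Matching coefficients with s² + 2ζω_n s + ω_n² gives ω_n² = 80.6 ⇒ ω_n = 8.98 rad/s, and ζ = 9.66/(2ω_n) = 0.538.

ζ ≈ 0.538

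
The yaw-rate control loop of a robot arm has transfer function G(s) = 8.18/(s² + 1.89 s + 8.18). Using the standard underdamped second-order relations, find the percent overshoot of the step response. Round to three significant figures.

ω_n = √8.18 = 2.86 rad/s; ζ = 1.89/(2·2.86) = 0.330.
%OS = 100·exp(−πζ/√(1−ζ²)) = 33.3%.

%OS ≈ 33.3%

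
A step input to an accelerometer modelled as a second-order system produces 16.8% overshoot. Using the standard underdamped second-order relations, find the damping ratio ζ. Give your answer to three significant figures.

ζ ≈ 0.494

Inverting the overshoot relation: ζ = |ln 0.168|/√(π² + ln²0.168) = 0.494.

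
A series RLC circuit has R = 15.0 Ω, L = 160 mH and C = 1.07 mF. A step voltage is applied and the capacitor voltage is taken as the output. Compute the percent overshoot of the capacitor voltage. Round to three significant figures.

%OS ≈ 8.72%

For a series RLC circuit (capacitor voltage as output), ω_n = 1/√(LC) = 1/√(160 mH · 1.07 mF) = 76.4 rad/s.
ζ = (R/2)·√(C/L) = (15.0/2)·√(1.07 mF/160 mH) = 0.613.
%OS = 100·exp(−πζ/√(1−ζ²)) = 8.72%.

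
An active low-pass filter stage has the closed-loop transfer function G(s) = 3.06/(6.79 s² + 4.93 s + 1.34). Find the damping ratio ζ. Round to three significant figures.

ζ ≈ 0.817

Dividing through by 6.79: denominator becomes s² + 0.7261 s + 0.1973.
So ω_n = √0.1973 = 0.444 rad/s and ζ = 0.7261/(2·0.444) = 0.817.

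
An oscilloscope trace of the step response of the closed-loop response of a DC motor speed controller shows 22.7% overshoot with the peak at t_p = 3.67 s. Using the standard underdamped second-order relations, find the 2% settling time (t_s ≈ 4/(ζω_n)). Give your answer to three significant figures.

The overshoot fixes ζ = −ln(OS)/√(π²+ln²(OS)) = 0.427.
From t_p = π/ω_d, ω_d = π/3.67 = 0.856 rad/s, so ω_n = ω_d/√(1−ζ²) = 0.947 rad/s.
t_s ≈ 4/(ζω_n) = 4/(0.427·0.947) = 9.90 s.

t_s ≈ 9.90 s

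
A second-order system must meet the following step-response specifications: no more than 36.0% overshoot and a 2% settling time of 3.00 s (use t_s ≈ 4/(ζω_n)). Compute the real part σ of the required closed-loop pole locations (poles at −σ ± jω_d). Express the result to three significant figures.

The settling-time spec alone fixes σ = ζω_n = 4/t_s = 4/3.00 = 1.33.
(Overshoot then fixes ζ = 0.309 and hence ω_d = σ·√(1−ζ²)/ζ = 4.10 rad/s.)

σ ≈ 1.33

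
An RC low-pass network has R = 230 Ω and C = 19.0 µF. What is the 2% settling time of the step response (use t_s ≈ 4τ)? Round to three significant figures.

t_s ≈ 0.0175 s

τ = RC = 230 × 19.0 µF = 0.00437 s.
t_s ≈ 4τ = 0.0175 s.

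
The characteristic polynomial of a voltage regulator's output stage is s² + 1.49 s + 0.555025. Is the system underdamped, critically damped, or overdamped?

critically damped

a² − 4b = 1.49² − 4·0.555025 = 0 (repeated real root); the system is critically damped.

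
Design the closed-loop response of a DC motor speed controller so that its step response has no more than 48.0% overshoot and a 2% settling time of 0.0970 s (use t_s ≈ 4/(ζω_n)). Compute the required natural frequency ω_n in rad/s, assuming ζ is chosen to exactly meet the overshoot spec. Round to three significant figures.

ω_n ≈ 181 rad/s

Inverting the overshoot relation: ζ = |ln 0.480|/√(π² + ln²0.480) = 0.228.
From t_s ≈ 4/(ζω_n): ω_n = 4/(ζ·t_s) = 4/(0.228·0.0970) = 181 rad/s.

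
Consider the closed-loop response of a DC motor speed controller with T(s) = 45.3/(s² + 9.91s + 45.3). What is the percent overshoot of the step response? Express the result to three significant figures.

%OS ≈ 3.28%

ω_n = √45.3 = 6.73 rad/s; ζ = 9.91/(2·6.73) = 0.736.
Overshoot: exp(−π·0.736/√(1−0.736²)) = 0.0328, i.e. 3.28%.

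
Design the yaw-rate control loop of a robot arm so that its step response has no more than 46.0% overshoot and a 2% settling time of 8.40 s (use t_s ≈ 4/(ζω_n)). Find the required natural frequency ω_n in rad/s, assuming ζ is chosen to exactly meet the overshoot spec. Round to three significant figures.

ζ = −ln(OS)/√(π² + (ln OS)²). With OS = 0.460, ln OS = −0.7765 and ζ = 0.7765/3.236 = 0.240.
From t_s ≈ 4/(ζω_n): ω_n = 4/(ζ·t_s) = 4/(0.240·8.40) = 1.98 rad/s.

ω_n ≈ 1.98 rad/s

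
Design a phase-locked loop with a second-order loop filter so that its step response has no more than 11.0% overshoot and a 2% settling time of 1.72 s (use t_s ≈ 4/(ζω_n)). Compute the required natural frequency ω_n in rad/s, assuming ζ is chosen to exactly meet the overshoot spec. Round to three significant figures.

ω_n ≈ 4.05 rad/s

Inverting the overshoot relation: ζ = |ln 0.110|/√(π² + ln²0.110) = 0.575.
Then ω_n = 4/(ζ t_s) = 4/(0.575 × 1.72) = 4.05 rad/s.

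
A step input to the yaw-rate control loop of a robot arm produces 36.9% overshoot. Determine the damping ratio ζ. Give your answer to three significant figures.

ζ ≈ 0.302

Inverting the overshoot relation: ζ = |ln 0.369|/√(π² + ln²0.369) = 0.302.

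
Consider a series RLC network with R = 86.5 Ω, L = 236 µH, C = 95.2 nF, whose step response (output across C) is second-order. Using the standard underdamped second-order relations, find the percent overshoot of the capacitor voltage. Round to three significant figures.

%OS ≈ 0.405%

For a series RLC circuit (capacitor voltage as output), ω_n = 1/√(LC) = 1/√(236 µH · 95.2 nF) = 211000 rad/s.
ζ = (R/2)·√(C/L) = (86.5/2)·√(95.2 nF/236 µH) = 0.869.
Overshoot: exp(−π·0.869/√(1−0.869²)) = 0.00405, i.e. 0.405%.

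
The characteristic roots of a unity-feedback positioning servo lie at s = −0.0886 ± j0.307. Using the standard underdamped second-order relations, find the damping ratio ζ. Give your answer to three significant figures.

ζ ≈ 0.277

|pole| = ω_n = √(0.0886² + 0.307²) = 0.320 rad/s; ζ = cos θ = σ/ω_n = 0.277.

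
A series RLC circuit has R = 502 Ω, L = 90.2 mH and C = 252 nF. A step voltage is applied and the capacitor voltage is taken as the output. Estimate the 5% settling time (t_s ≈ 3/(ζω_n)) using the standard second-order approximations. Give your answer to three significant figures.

t_s ≈ 0.00108 s

For a series RLC circuit (capacitor voltage as output), ω_n = 1/√(LC) = 1/√(90.2 mH · 252 nF) = 6630 rad/s.
ζ = (R/2)·√(C/L) = (502/2)·√(252 nF/90.2 mH) = 0.420.
t_s ≈ 3/(ζω_n) = 0.00108 s.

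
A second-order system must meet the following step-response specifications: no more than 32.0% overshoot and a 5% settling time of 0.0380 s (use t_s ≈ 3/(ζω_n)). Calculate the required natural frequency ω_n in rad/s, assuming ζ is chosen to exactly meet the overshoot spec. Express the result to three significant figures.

ζ = −ln(OS)/√(π² + (ln OS)²). With OS = 0.320, ln OS = −1.139 and ζ = 1.139/3.342 = 0.341.
From t_s ≈ 3/(ζω_n): ω_n = 3/(ζ·t_s) = 3/(0.341·0.0380) = 232 rad/s.

ω_n ≈ 232 rad/s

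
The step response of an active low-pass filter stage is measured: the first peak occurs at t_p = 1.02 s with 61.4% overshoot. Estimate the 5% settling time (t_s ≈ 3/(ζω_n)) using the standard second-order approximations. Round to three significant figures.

The overshoot fixes ζ = −ln(OS)/√(π²+ln²(OS)) = 0.153.
t_p = π/ω_d ⇒ ω_d = 3.08 rad/s; then ω_n = ω_d/√(1−ζ²) = 3.12 rad/s.
t_s ≈ 3/(ζω_n) = 3/(0.153·3.12) = 6.27 s.

t_s ≈ 6.27 s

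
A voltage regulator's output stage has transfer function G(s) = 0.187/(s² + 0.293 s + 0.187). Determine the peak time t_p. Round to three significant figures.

Matching coefficients with s² + 2ζω_n s + ω_n² gives ω_n² = 0.187 ⇒ ω_n = 0.432 rad/s, and ζ = 0.293/(2ω_n) = 0.339.
The damped frequency ω_d = ω_n√(1−ζ²) = 0.407 rad/s. Then t_p = π/ω_d = 7.72 s.

t_p ≈ 7.72 s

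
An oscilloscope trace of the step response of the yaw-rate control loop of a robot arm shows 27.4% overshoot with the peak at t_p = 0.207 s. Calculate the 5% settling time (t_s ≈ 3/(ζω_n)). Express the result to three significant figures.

t_s ≈ 0.480 s

From the overshoot, ζ = −ln(OS)/√(π²+ln²(OS)) = 0.381.
From t_p = π/ω_d, ω_d = π/0.207 = 15.2 rad/s, so ω_n = ω_d/√(1−ζ²) = 16.4 rad/s.
t_s ≈ 3/(ζω_n) = 3/(0.381·16.4) = 0.480 s.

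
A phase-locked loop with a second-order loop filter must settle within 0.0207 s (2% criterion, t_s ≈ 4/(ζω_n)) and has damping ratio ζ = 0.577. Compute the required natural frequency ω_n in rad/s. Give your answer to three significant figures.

ω_n ≈ 335 rad/s

Rearranging t_s ≈ 4/(ζω_n) gives ω_n = 4/(ζ·t_s) = 4/(0.577 × 0.0207) = 335 rad/s.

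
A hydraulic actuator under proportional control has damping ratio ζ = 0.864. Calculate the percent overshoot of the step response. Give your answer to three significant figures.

For an underdamped second-order system, %OS = 100·exp(−πζ/√(1−ζ²)).
πζ/√(1−ζ²) = π·0.864/√(1−0.746) = 5.391, so %OS = 100·e^(−5.391) = 0.456%.

%OS ≈ 0.456%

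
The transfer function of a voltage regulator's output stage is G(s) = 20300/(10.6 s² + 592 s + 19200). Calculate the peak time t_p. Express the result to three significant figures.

Dividing through by 10.6: denominator becomes s² + 55.85 s + 1811.
So ω_n = √1811 = 42.6 rad/s and ζ = 55.85/(2·42.6) = 0.656.
ω_d = 42.6·√(1 − 0.656²) = 32.1 rad/s. t_p = π/ω_d = 0.0978 s.

t_p ≈ 0.0978 s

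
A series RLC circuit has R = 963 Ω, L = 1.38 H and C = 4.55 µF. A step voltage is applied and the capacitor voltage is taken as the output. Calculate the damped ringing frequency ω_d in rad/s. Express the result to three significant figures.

For a series RLC circuit (capacitor voltage as output), ω_n = 1/√(LC) = 1/√(1.38 H · 4.55 µF) = 399 rad/s.
ζ = (R/2)·√(C/L) = (963/2)·√(4.55 µF/1.38 H) = 0.874.
The damped frequency ω_d = ω_n√(1−ζ²) = 194 rad/s.

ω_d ≈ 194 rad/s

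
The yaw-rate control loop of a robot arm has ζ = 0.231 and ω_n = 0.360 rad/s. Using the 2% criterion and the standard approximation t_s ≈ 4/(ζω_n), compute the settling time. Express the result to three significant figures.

t_s ≈ 4/(ζω_n) = 4/(0.231 × 0.360) = 48.1 s.

t_s ≈ 48.1 s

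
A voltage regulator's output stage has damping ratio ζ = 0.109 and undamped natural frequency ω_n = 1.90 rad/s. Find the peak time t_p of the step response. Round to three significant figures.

The damped frequency is ω_d = ω_n√(1−ζ²) = 1.90·√(1−0.0119) = 1.89 rad/s.
Peak time t_p = π/ω_d = π/1.89 = 1.66 s.

t_p ≈ 1.66 s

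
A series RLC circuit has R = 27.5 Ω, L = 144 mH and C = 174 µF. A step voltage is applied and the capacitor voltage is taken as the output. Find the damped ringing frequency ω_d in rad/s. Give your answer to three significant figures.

For a series RLC circuit (capacitor voltage as output), ω_n = 1/√(LC) = 1/√(144 mH · 174 µF) = 200 rad/s.
ζ = (R/2)·√(C/L) = (27.5/2)·√(174 µF/144 mH) = 0.478.
ω_d = 200·√(1 − 0.478²) = 175 rad/s.

ω_d ≈ 175 rad/s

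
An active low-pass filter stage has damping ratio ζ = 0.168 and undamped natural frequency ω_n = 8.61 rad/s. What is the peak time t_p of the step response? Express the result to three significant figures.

t_p ≈ 0.370 s

The damped frequency is ω_d = ω_n√(1−ζ²) = 8.61·√(1−0.0282) = 8.49 rad/s.
Peak time t_p = π/ω_d = π/8.49 = 0.370 s.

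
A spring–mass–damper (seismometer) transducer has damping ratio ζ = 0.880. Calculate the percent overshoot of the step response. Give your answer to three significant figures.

%OS ≈ 0.297%

For an underdamped second-order system, %OS = 100·exp(−πζ/√(1−ζ²)).
πζ/√(1−ζ²) = π·0.880/√(1−0.774) = 5.821, so %OS = 100·e^(−5.821) = 0.297%.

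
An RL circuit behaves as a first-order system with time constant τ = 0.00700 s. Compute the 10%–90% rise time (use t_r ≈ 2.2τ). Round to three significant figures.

t_r ≈ 2.2τ = 0.0154 s.

t_r ≈ 0.0154 s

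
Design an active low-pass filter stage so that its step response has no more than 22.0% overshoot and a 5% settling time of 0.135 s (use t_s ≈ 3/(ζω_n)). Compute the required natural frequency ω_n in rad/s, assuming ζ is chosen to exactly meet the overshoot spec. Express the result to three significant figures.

Inverting the overshoot relation: ζ = |ln 0.220|/√(π² + ln²0.220) = 0.434.
From t_s ≈ 3/(ζω_n): ω_n = 3/(ζ·t_s) = 3/(0.434·0.135) = 51.2 rad/s.

ω_n ≈ 51.2 rad/s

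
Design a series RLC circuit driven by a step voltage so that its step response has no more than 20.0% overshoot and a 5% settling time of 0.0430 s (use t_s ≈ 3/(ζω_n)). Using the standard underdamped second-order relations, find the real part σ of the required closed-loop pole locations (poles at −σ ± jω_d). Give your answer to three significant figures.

σ ≈ 69.8

The settling-time spec alone fixes σ = ζω_n = 3/t_s = 3/0.0430 = 69.8.
(Overshoot then fixes ζ = 0.456 and hence ω_d = σ·√(1−ζ²)/ζ = 136 rad/s.)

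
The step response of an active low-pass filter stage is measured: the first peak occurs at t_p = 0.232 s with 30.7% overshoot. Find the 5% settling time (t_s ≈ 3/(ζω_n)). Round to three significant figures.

From the overshoot, ζ = −ln(OS)/√(π²+ln²(OS)) = 0.352.
From t_p = π/ω_d, ω_d = π/0.232 = 13.5 rad/s, so ω_n = ω_d/√(1−ζ²) = 14.5 rad/s.
t_s ≈ 3/(ζω_n) = 3/(0.352·14.5) = 0.589 s.

t_s ≈ 0.589 s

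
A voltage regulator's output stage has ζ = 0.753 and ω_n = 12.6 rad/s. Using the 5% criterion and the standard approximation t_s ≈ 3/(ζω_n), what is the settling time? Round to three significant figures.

t_s ≈ 3/(ζω_n) = 3/(0.753 × 12.6) = 0.316 s.

t_s ≈ 0.316 s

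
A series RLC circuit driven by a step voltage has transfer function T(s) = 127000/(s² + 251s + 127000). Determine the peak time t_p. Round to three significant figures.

t_p ≈ 0.00942 s

Matching coefficients with s² + 2ζω_n s + ω_n² gives ω_n² = 127000 ⇒ ω_n = 356 rad/s, and ζ = 251/(2ω_n) = 0.352.
The damped frequency ω_d = ω_n√(1−ζ²) = 334 rad/s. Then t_p = π/ω_d = 0.00942 s.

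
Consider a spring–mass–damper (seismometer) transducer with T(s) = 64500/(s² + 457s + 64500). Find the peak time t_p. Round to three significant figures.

Matching coefficients with s² + 2ζω_n s + ω_n² gives ω_n² = 64500 ⇒ ω_n = 254 rad/s, and ζ = 457/(2ω_n) = 0.900.
ω_d = ω_n√(1−ζ²) = 111 rad/s. Then t_p = π/ω_d = 0.0283 s.

t_p ≈ 0.0283 s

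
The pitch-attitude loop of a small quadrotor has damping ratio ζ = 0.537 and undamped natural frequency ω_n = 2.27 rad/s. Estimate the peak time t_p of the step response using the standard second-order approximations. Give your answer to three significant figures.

The damped frequency is ω_d = ω_n√(1−ζ²) = 2.27·√(1−0.288) = 1.91 rad/s.
Peak time t_p = π/ω_d = π/1.91 = 1.64 s.

t_p ≈ 1.64 s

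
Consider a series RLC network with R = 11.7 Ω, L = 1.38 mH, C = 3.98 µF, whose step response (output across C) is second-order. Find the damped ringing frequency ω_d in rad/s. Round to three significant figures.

For a series RLC circuit (capacitor voltage as output), ω_n = 1/√(LC) = 1/√(1.38 mH · 3.98 µF) = 13500 rad/s.
ζ = (R/2)·√(C/L) = (11.7/2)·√(3.98 µF/1.38 mH) = 0.314.
The damped frequency ω_d = ω_n√(1−ζ²) = 12800 rad/s.

ω_d ≈ 12800 rad/s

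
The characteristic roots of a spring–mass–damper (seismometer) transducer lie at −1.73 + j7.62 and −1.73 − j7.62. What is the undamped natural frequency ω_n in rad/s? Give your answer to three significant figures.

The poles are at −σ ± jω_d with σ = 1.73 and ω_d = 7.62, so ω_n = √(σ²+ω_d²) = 7.81 rad/s and ζ = σ/ω_n = 0.221.

ω_n ≈ 7.81 rad/s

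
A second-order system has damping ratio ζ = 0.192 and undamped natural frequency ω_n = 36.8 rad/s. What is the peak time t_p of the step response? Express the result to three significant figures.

The damped frequency is ω_d = ω_n√(1−ζ²) = 36.8·√(1−0.0369) = 36.1 rad/s.
Peak time t_p = π/ω_d = π/36.1 = 0.0870 s.

t_p ≈ 0.0870 s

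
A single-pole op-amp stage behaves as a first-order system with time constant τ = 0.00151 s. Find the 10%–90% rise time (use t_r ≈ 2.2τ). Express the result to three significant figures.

t_r ≈ 0.00332 s

t_r ≈ 2.2τ = 0.00332 s.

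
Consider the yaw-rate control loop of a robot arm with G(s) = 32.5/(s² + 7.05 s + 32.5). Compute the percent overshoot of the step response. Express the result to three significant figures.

Matching coefficients with s² + 2ζω_n s + ω_n² gives ω_n² = 32.5 ⇒ ω_n = 5.70 rad/s, and ζ = 7.05/(2ω_n) = 0.618.
%OS = 100 e^{−πζ/√(1−ζ²)} with ζ = 0.618 gives 8.44%.

%OS ≈ 8.44%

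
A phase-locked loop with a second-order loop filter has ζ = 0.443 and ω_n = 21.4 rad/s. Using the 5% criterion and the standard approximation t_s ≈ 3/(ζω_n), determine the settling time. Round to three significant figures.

t_s ≈ 3/(ζω_n) = 3/(0.443 × 21.4) = 0.316 s.

t_s ≈ 0.316 s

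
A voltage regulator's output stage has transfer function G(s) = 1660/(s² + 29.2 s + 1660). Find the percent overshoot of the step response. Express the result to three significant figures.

%OS ≈ 29.9%

Matching coefficients with s² + 2ζω_n s + ω_n² gives ω_n² = 1660 ⇒ ω_n = 40.7 rad/s, and ζ = 29.2/(2ω_n) = 0.358.
%OS = 100 e^{−πζ/√(1−ζ²)} with ζ = 0.358 gives 29.9%.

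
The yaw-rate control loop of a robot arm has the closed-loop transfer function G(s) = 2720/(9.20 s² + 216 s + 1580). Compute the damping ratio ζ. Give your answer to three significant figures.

ζ ≈ 0.896

Dividing through by 9.20: denominator becomes s² + 23.48 s + 171.7.
So ω_n = √171.7 = 13.1 rad/s and ζ = 23.48/(2·13.1) = 0.896.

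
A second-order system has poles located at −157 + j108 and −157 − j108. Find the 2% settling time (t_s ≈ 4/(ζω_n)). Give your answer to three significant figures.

For poles at −σ ± jω_d, ζω_n = σ = 157, so t_s ≈ 4/σ = 0.0255 s.

t_s ≈ 0.0255 s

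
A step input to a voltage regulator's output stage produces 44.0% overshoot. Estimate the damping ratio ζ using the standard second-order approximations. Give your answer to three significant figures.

Inverting the overshoot relation: ζ = |ln 0.440|/√(π² + ln²0.440) = 0.253.

ζ ≈ 0.253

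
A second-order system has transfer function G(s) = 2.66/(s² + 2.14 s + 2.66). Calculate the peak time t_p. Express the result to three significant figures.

Matching coefficients with s² + 2ζω_n s + ω_n² gives ω_n² = 2.66 ⇒ ω_n = 1.63 rad/s, and ζ = 2.14/(2ω_n) = 0.656.
ω_d = 1.63·√(1 − 0.656²) = 1.23 rad/s. Then t_p = π/ω_d = 2.55 s.

t_p ≈ 2.55 s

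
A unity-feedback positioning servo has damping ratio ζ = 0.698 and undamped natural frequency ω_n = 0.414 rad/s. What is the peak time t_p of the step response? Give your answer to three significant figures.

t_p ≈ 10.6 s

The damped frequency is ω_d = ω_n√(1−ζ²) = 0.414·√(1−0.487) = 0.296 rad/s.
Peak time t_p = π/ω_d = π/0.296 = 10.6 s.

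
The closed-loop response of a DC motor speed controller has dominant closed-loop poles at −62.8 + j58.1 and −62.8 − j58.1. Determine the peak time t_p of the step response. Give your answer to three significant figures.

t_p ≈ 0.0541 s

t_p = π/ω_d with ω_d = 58.1 (the imaginary part), so t_p = 0.0541 s.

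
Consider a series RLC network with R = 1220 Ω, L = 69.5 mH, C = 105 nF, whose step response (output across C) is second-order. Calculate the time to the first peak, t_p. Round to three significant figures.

t_p ≈ 0.000406 s

For a series RLC circuit (capacitor voltage as output), ω_n = 1/√(LC) = 1/√(69.5 mH · 105 nF) = 11700 rad/s.
ζ = (R/2)·√(C/L) = (1220/2)·√(105 nF/69.5 mH) = 0.750.
ω_d = ω_n√(1−ζ²) = 7750 rad/s. t_p = π/ω_d = 0.000406 s.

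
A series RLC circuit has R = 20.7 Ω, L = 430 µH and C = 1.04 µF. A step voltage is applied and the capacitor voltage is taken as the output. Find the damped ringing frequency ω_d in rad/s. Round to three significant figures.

ω_d ≈ 40700 rad/s

For a series RLC circuit (capacitor voltage as output), ω_n = 1/√(LC) = 1/√(430 µH · 1.04 µF) = 47300 rad/s.
ζ = (R/2)·√(C/L) = (20.7/2)·√(1.04 µF/430 µH) = 0.509.
The damped frequency ω_d = ω_n√(1−ζ²) = 40700 rad/s.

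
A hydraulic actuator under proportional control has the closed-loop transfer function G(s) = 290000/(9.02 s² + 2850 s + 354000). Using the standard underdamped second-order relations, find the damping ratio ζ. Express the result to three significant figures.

ζ ≈ 0.797

Dividing through by 9.02: denominator becomes s² + 316.0 s + 39250.
So ω_n = √39250 = 198 rad/s and ζ = 316.0/(2·198) = 0.797.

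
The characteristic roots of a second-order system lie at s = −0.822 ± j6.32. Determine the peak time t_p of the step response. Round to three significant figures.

t_p ≈ 0.497 s

t_p = π/ω_d with ω_d = 6.32 (the imaginary part), so t_p = 0.497 s.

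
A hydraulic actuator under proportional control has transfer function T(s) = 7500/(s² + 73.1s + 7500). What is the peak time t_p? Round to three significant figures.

t_p ≈ 0.0400 s

Comparing the denominator to s² + 2ζω_n s + ω_n²: ω_n = √7500 = 86.6 rad/s, and 2ζω_n = 73.1 so ζ = 73.1/(2·86.6) = 0.422.
ω_d = ω_n√(1−ζ²) = 78.5 rad/s. Then t_p = π/ω_d = 0.0400 s.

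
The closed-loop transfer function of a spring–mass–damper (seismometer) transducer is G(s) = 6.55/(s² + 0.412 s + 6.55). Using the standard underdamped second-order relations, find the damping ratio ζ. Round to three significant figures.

Comparing the denominator to s² + 2ζω_n s + ω_n²: ω_n = √6.55 = 2.56 rad/s, and 2ζω_n = 0.412 so ζ = 0.412/(2·2.56) = 0.0805.

ζ ≈ 0.0805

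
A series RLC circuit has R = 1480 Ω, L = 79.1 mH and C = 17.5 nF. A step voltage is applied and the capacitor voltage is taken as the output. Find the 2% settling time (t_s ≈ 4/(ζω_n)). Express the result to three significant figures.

For a series RLC circuit (capacitor voltage as output), ω_n = 1/√(LC) = 1/√(79.1 mH · 17.5 nF) = 26900 rad/s.
ζ = (R/2)·√(C/L) = (1480/2)·√(17.5 nF/79.1 mH) = 0.348.
t_s ≈ 4/(ζω_n) = 0.000428 s.

t_s ≈ 0.000428 s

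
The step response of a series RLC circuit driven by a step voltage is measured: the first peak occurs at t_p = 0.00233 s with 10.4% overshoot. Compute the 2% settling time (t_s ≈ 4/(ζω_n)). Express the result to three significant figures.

t_s ≈ 0.00412 s

ζ from %OS: ζ = |ln 0.104|/√(π²+ln²0.104) = 0.585.
t_p = π/ω_d ⇒ ω_d = 1350 rad/s; then ω_n = ω_d/√(1−ζ²) = 1660 rad/s.
t_s ≈ 4/(ζω_n) = 4/(0.585·1660) = 0.00412 s.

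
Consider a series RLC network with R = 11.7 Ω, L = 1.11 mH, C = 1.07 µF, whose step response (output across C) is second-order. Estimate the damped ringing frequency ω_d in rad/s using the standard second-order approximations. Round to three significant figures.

ω_d ≈ 28500 rad/s

For a series RLC circuit (capacitor voltage as output), ω_n = 1/√(LC) = 1/√(1.11 mH · 1.07 µF) = 29000 rad/s.
ζ = (R/2)·√(C/L) = (11.7/2)·√(1.07 µF/1.11 mH) = 0.182.
The damped frequency ω_d = ω_n√(1−ζ²) = 28500 rad/s.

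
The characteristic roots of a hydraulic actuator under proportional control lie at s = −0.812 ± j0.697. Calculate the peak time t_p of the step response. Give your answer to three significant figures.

t_p = π/ω_d with ω_d = 0.697 (the imaginary part), so t_p = 4.51 s.

t_p ≈ 4.51 s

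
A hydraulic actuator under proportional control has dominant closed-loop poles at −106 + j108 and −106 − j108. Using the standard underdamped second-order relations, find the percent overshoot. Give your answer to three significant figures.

%OS ≈ 4.58%

|pole| = ω_n = √(106² + 108²) = 151 rad/s; ζ = cos θ = σ/ω_n = 0.700.
%OS = 100·exp(−πζ/√(1−ζ²)) = 4.58%.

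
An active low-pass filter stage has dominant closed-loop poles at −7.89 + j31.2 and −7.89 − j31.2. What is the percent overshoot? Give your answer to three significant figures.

With σ = 7.89, ω_d = 31.2: ω_n = √(σ²+ω_d²) = 32.2 rad/s, ζ = σ/ω_n = 0.245.
%OS = 100 e^{−πζ/√(1−ζ²)} with ζ = 0.245 gives 45.2%.

%OS ≈ 45.2%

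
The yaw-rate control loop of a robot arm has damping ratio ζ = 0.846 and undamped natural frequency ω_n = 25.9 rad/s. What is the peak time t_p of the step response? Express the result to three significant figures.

The damped frequency is ω_d = ω_n√(1−ζ²) = 25.9·√(1−0.716) = 13.8 rad/s.
Peak time t_p = π/ω_d = π/13.8 = 0.227 s.

t_p ≈ 0.227 s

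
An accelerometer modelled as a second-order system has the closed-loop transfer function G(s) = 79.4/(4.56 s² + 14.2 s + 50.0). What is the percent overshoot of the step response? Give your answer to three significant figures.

%OS ≈ 18.8%

Dividing through by 4.56: denominator becomes s² + 3.114 s + 10.96.
So ω_n = √10.96 = 3.31 rad/s and ζ = 3.114/(2·3.31) = 0.470.
Overshoot: exp(−π·0.470/√(1−0.470²)) = 0.188, i.e. 18.8%.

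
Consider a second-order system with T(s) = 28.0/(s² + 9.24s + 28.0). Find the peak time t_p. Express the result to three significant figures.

ω_n = √28.0 = 5.29 rad/s; ζ = 9.24/(2·5.29) = 0.873.
ω_d = ω_n√(1−ζ²) = 2.58 rad/s. Then t_p = π/ω_d = 1.22 s.

t_p ≈ 1.22 s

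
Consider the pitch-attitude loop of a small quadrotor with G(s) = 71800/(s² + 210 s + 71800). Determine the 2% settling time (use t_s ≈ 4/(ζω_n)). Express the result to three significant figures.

ω_n = √71800 = 268 rad/s; ζ = 210/(2·268) = 0.392.
t_s ≈ 4/(ζω_n) = 4/(0.392·268) = 0.0381 s.

t_s ≈ 0.0381 s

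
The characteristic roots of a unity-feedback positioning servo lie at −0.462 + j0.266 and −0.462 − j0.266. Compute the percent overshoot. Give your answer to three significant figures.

%OS ≈ 0.427%

The poles are at −σ ± jω_d with σ = 0.462 and ω_d = 0.266, so ω_n = √(σ²+ω_d²) = 0.533 rad/s and ζ = σ/ω_n = 0.867.
Overshoot: exp(−π·0.867/√(1−0.867²)) = 0.00427, i.e. 0.427%.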